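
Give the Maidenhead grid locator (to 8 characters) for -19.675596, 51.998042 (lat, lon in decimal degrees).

Offset from 180°W / 90°S: lon 231.99804°, lat 70.32440°.
Field: lon ⌊231.99804/20⌋ = 11 → L; lat ⌊70.32440/10⌋ = 7 → H.
Square: lon ⌊11.99804/2⌋ = 5; lat ⌊0.32440/1⌋ = 0.
Subsquare: lon ⌊1.99804/0.0833333⌋ = 23 → x; lat ⌊0.32440/0.0416667⌋ = 7 → h.
Extended square: lon ⌊0.08138/0.00833333⌋ = 9; lat ⌊0.03274/0.00416667⌋ = 7.

LH50xh97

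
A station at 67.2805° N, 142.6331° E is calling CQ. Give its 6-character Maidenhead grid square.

QP17hg

Shift to the Maidenhead origin (180°W, 90°S): lon 322.6331, lat 157.2805.
Field: 322.6331/20 → 16 → Q, 157.2805/10 → 15 → P; chars QP.
Square: 2.6331/2 → 1, 7.2805/1 → 7; chars 17.
Subsquare: 0.6331/0.0833333 → 7 → h, 0.2805/0.0416667 → 6 → g; chars hg.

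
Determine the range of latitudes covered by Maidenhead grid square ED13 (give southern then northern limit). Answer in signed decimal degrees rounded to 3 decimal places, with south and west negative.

Field E=4, D=3: +4·20° lon, +3·10° lat → SW at lon -100°, lat -60°.
Square 1, 3: +1·2° lon, +3·1° lat → SW at lon -98°, lat -57°.
Cell spans 2° lon × 1° lat.
south -57.000, north -56.000.

-57.000, -56.000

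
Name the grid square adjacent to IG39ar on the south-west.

Longitude subsquare a = 0; −1 → -1, wraps to 23 = x, carry into square.
Longitude square 3; −1 → 2.
Latitude subsquare r = 17; −1 → 16 = q.

IG29xq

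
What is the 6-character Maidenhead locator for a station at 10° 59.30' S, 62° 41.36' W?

FH89pa

Shift to the Maidenhead origin (180°W, 90°S): lon 117.3107, lat 79.0117.
Field: lon ⌊117.3107/20⌋ = 5 → F; lat ⌊79.0117/10⌋ = 7 → H.
Square: lon ⌊17.3107/2⌋ = 8; lat ⌊9.0117/1⌋ = 9.
Subsquare: lon ⌊1.3107/0.0833333⌋ = 15 → p; lat ⌊0.0117/0.0416667⌋ = 0 → a.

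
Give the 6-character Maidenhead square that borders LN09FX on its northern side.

LO00fa

Latitude subsquare x = 23; +1 → 24, wraps to 0 = a, carry into square.
Latitude square 9; +1 → 10, wraps to 0, carry into field.
Latitude field N = 13; +1 → 14 = O.
The longitude characters are unchanged.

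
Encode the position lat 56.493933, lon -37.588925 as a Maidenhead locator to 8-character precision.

HO16el98

Add 180° to longitude and 90° to latitude: 142.41107, 146.49393.
Field (20°×10°, letters A–R): 142.41107/20 → 7 → H, 146.49393/10 → 14 → O; chars HO.
Square (2°×1°, digits 0–9): 2.41107/2 → 1, 6.49393/1 → 6; chars 16.
Subsquare (5′×2.5′, letters a–x): 0.41107/0.0833333 → 4 → e, 0.49393/0.0416667 → 11 → l; chars el.
Extended square (30″×15″, digits 0–9): 0.07774/0.00833333 → 9, 0.03560/0.00416667 → 8; chars 98.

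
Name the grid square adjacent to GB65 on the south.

GB64

Latitude square 5; −1 → 4.
The longitude characters are unchanged.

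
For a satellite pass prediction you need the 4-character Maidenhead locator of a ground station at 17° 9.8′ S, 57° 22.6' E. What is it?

Shift to the Maidenhead origin (180°W, 90°S): lon 237.38, lat 72.84.
Field (20°×10°, letters A–R): lon ⌊237.38/20⌋ = 11 → L; lat ⌊72.84/10⌋ = 7 → H.
Square (2°×1°, digits 0–9): lon ⌊17.38/2⌋ = 8; lat ⌊2.84/1⌋ = 2.

LH82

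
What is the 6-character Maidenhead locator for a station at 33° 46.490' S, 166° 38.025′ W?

AF66qf

Add 180° to longitude and 90° to latitude: 13.3663, 56.2252.
Field (20°×10°, letters A–R): 13.3663/20 → 0 → A, 56.2252/10 → 5 → F; chars AF.
Square (2°×1°, digits 0–9): 13.3663/2 → 6, 6.2252/1 → 6; chars 66.
Subsquare (5′×2.5′, letters a–x): 1.3663/0.0833333 → 16 → q, 0.2252/0.0416667 → 5 → f; chars qf.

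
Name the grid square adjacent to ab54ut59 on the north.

AB54uu50

Latitude extended square 9; +1 → 10, wraps to 0, carry into subsquare.
Latitude subsquare t = 19; +1 → 20 = u.
The longitude characters are unchanged.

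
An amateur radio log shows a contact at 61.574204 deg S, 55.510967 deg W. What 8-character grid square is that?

GC28fk82

Shift to the Maidenhead origin (180°W, 90°S): lon 124.48903, lat 28.42580.
Field: 124.48903/20 → 6 → G, 28.42580/10 → 2 → C; chars GC.
Square: 4.48903/2 → 2, 8.42580/1 → 8; chars 28.
Subsquare: 0.48903/0.0833333 → 5 → f, 0.42580/0.0416667 → 10 → k; chars fk.
Extended square: 0.07237/0.00833333 → 8, 0.00913/0.00416667 → 2; chars 82.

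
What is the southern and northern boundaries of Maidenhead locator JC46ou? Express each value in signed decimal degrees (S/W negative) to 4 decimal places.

-63.1667, -63.1250

Field J=9, C=2: +9·20° lon, +2·10° lat → SW at lon 0°, lat -70°.
Square 4, 6: +4·2° lon, +6·1° lat → SW at lon 8°, lat -64°.
Subsquare o=14, u=20: +14·0.0833333° lon, +20·0.0416667° lat → SW at lon 9.16667°, lat -63.1667°.
Cell spans 0.0833333° lon × 0.0416667° lat.
south -63.1667, north -63.1250.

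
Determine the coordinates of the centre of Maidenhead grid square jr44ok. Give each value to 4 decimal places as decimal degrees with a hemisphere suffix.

84.4375° N, 9.2083° E

Field J=9, R=17: +9·20° lon, +17·10° lat → SW at lon 0°, lat 80°.
Square 4, 4: +4·2° lon, +4·1° lat → SW at lon 8°, lat 84°.
Subsquare o=14, k=10: +14·0.0833333° lon, +10·0.0416667° lat → SW at lon 9.16667°, lat 84.4167°.
Cell spans 0.0833333° lon × 0.0416667° lat. Centre is SW corner plus half of each.
latitude 84.4375° N, longitude 9.2083° E.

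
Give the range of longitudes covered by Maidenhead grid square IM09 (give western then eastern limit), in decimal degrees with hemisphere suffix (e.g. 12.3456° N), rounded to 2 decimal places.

20.00° W, 18.00° W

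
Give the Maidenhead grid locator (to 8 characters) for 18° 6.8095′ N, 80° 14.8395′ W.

Offset from 180°W / 90°S: lon 99.75267°, lat 108.11349°.
Field (20°×10°, letters A–R): 99.75267/20 → 4 → E, 108.11349/10 → 10 → K; chars EK.
Square (2°×1°, digits 0–9): 19.75267/2 → 9, 8.11349/1 → 8; chars 98.
Subsquare (5′×2.5′, letters a–x): 1.75267/0.0833333 → 21 → v, 0.11349/0.0416667 → 2 → c; chars vc.
Extended square (30″×15″, digits 0–9): 0.00267/0.00833333 → 0, 0.03016/0.00416667 → 7; chars 07.

EK98vc07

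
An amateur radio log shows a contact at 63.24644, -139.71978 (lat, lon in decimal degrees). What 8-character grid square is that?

CP03df39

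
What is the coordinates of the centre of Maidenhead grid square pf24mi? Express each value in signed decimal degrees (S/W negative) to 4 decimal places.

Field P=15, F=5: +15·20° lon, +5·10° lat → SW at lon 120°, lat -40°.
Square 2, 4: +2·2° lon, +4·1° lat → SW at lon 124°, lat -36°.
Subsquare m=12, i=8: +12·0.0833333° lon, +8·0.0416667° lat → SW at lon 125°, lat -35.6667°.
Cell spans 0.0833333° lon × 0.0416667° lat. Centre is SW corner plus half of each.
latitude -35.6458, longitude 125.0417.

-35.6458, 125.0417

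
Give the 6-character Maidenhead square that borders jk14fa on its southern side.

Latitude subsquare a = 0; −1 → -1, wraps to 23 = x, carry into square.
Latitude square 4; −1 → 3.
The longitude characters are unchanged.

JK13fx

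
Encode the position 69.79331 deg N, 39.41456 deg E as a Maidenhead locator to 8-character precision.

Shift to the Maidenhead origin (180°W, 90°S): lon 219.41456, lat 159.79331.
Field: 219.41456/20 → 10 → K, 159.79331/10 → 15 → P; chars KP.
Square: 19.41456/2 → 9, 9.79331/1 → 9; chars 99.
Subsquare: 1.41456/0.0833333 → 16 → q, 0.79331/0.0416667 → 19 → t; chars qt.
Extended square: 0.08123/0.00833333 → 9, 0.00164/0.00416667 → 0; chars 90.

KP99qt90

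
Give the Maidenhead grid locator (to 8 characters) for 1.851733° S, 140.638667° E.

QI08hd65

Shift to the Maidenhead origin (180°W, 90°S): lon 320.63867, lat 88.14827.
Field (20°×10°, letters A–R): 320.63867/20 → 16 → Q, 88.14827/10 → 8 → I; chars QI.
Square (2°×1°, digits 0–9): 0.63867/2 → 0, 8.14827/1 → 8; chars 08.
Subsquare (5′×2.5′, letters a–x): 0.63867/0.0833333 → 7 → h, 0.14827/0.0416667 → 3 → d; chars hd.
Extended square (30″×15″, digits 0–9): 0.05533/0.00833333 → 6, 0.02327/0.00416667 → 5; chars 65.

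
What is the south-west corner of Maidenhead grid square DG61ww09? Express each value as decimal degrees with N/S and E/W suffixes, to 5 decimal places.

Field D=3, G=6: +3·20° lon, +6·10° lat → SW at lon -120°, lat -30°.
Square 6, 1: +6·2° lon, +1·1° lat → SW at lon -108°, lat -29°.
Subsquare w=22, w=22: +22·0.0833333° lon, +22·0.0416667° lat → SW at lon -106.167°, lat -28.0833°.
Extended square 0, 9: +0·0.00833333° lon, +9·0.00416667° lat → SW at lon -106.167°, lat -28.0458°.
latitude 28.04583° S, longitude 106.16667° W.

28.04583° S, 106.16667° W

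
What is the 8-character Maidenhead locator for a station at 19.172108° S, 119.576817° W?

DH00ft08

Shift to the Maidenhead origin (180°W, 90°S): lon 60.42318, lat 70.82789.
Field (20°×10°, letters A–R): 60.42318/20 → 3 → D, 70.82789/10 → 7 → H; chars DH.
Square (2°×1°, digits 0–9): 0.42318/2 → 0, 0.82789/1 → 0; chars 00.
Subsquare (5′×2.5′, letters a–x): 0.42318/0.0833333 → 5 → f, 0.82789/0.0416667 → 19 → t; chars ft.
Extended square (30″×15″, digits 0–9): 0.00652/0.00833333 → 0, 0.03623/0.00416667 → 8; chars 08.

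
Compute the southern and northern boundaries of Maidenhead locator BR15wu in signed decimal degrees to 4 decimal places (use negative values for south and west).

85.8333, 85.8750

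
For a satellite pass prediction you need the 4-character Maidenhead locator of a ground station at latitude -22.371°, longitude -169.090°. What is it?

AG57

Add 180° to longitude and 90° to latitude: 10.91, 67.63.
Field: lon ⌊10.91/20⌋ = 0 → A; lat ⌊67.63/10⌋ = 6 → G.
Square: lon ⌊10.91/2⌋ = 5; lat ⌊7.63/1⌋ = 7.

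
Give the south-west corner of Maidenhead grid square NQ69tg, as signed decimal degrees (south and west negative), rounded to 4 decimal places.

Field N=13, Q=16: +13·20° lon, +16·10° lat → SW at lon 80°, lat 70°.
Square 6, 9: +6·2° lon, +9·1° lat → SW at lon 92°, lat 79°.
Subsquare t=19, g=6: +19·0.0833333° lon, +6·0.0416667° lat → SW at lon 93.5833°, lat 79.25°.
latitude 79.2500, longitude 93.5833.

79.2500, 93.5833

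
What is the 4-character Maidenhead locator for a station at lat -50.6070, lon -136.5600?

Offset from 180°W / 90°S: lon 43.44°, lat 39.39°.
Field: 43.44/20 → 2 → C, 39.39/10 → 3 → D; chars CD.
Square: 3.44/2 → 1, 9.39/1 → 9; chars 19.

CD19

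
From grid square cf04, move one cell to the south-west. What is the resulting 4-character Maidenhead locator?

BF93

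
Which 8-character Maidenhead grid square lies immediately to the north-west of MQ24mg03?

Longitude extended square 0; −1 → -1, wraps to 9, carry into subsquare.
Longitude subsquare m = 12; −1 → 11 = l.
Latitude extended square 3; +1 → 4.

MQ24lg94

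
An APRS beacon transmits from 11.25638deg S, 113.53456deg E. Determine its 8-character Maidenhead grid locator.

OH68sr48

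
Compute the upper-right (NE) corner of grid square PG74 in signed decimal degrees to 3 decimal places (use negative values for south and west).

Field P=15, G=6: +15·20° lon, +6·10° lat → SW at lon 120°, lat -30°.
Square 7, 4: +7·2° lon, +4·1° lat → SW at lon 134°, lat -26°.
Cell spans 2° lon × 1° lat. NE corner is SW corner plus one full cell.
latitude -25.000, longitude 136.000.

-25.000, 136.000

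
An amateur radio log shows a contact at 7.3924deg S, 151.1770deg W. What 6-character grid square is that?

Add 180° to longitude and 90° to latitude: 28.8230, 82.6076.
Field: lon ⌊28.8230/20⌋ = 1 → B; lat ⌊82.6076/10⌋ = 8 → I.
Square: lon ⌊8.8230/2⌋ = 4; lat ⌊2.6076/1⌋ = 2.
Subsquare: lon ⌊0.8230/0.0833333⌋ = 9 → j; lat ⌊0.6076/0.0416667⌋ = 14 → o.

BI42jo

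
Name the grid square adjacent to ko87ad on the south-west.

Longitude subsquare a = 0; −1 → -1, wraps to 23 = x, carry into square.
Longitude square 8; −1 → 7.
Latitude subsquare d = 3; −1 → 2 = c.

KO77xc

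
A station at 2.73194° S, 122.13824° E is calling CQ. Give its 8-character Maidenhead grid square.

Offset from 180°W / 90°S: lon 302.13824°, lat 87.26806°.
Field: 302.13824/20 → 15 → P, 87.26806/10 → 8 → I; chars PI.
Square: 2.13824/2 → 1, 7.26806/1 → 7; chars 17.
Subsquare: 0.13824/0.0833333 → 1 → b, 0.26806/0.0416667 → 6 → g; chars bg.
Extended square: 0.05491/0.00833333 → 6, 0.01806/0.00416667 → 4; chars 64.

PI17bg64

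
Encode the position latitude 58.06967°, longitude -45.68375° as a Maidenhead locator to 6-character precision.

Offset from 180°W / 90°S: lon 134.3162°, lat 148.0697°.
Field: lon ⌊134.3162/20⌋ = 6 → G; lat ⌊148.0697/10⌋ = 14 → O.
Square: lon ⌊14.3162/2⌋ = 7; lat ⌊8.0697/1⌋ = 8.
Subsquare: lon ⌊0.3162/0.0833333⌋ = 3 → d; lat ⌊0.0697/0.0416667⌋ = 1 → b.

GO78db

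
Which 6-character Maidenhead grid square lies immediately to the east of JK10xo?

Longitude subsquare x = 23; +1 → 24, wraps to 0 = a, carry into square.
Longitude square 1; +1 → 2.
The latitude characters are unchanged.

JK20ao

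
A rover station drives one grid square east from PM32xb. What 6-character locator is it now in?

PM42ab

Longitude subsquare x = 23; +1 → 24, wraps to 0 = a, carry into square.
Longitude square 3; +1 → 4.
The latitude characters are unchanged.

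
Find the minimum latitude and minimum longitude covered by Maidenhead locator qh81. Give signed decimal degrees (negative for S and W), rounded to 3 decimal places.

Field Q=16, H=7: +16·20° lon, +7·10° lat → SW at lon 140°, lat -20°.
Square 8, 1: +8·2° lon, +1·1° lat → SW at lon 156°, lat -19°.
latitude -19.000, longitude 156.000.

-19.000, 156.000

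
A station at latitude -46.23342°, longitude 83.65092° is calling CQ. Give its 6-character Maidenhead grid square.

Add 180° to longitude and 90° to latitude: 263.6509, 43.7666.
Field: lon ⌊263.6509/20⌋ = 13 → N; lat ⌊43.7666/10⌋ = 4 → E.
Square: lon ⌊3.6509/2⌋ = 1; lat ⌊3.7666/1⌋ = 3.
Subsquare: lon ⌊1.6509/0.0833333⌋ = 19 → t; lat ⌊0.7666/0.0416667⌋ = 18 → s.

NE13ts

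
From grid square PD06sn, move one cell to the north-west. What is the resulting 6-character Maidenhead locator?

PD06ro

Longitude subsquare s = 18; −1 → 17 = r.
Latitude subsquare n = 13; +1 → 14 = o.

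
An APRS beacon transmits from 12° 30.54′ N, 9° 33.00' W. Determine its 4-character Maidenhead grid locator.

Offset from 180°W / 90°S: lon 170.45°, lat 102.51°.
Field: lon ⌊170.45/20⌋ = 8 → I; lat ⌊102.51/10⌋ = 10 → K.
Square: lon ⌊10.45/2⌋ = 5; lat ⌊2.51/1⌋ = 2.

IK52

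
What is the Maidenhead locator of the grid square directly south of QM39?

QM38

Latitude square 9; −1 → 8.
The longitude characters are unchanged.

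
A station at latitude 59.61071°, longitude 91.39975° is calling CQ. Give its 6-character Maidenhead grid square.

NO59qo

Shift to the Maidenhead origin (180°W, 90°S): lon 271.3997, lat 149.6107.
Field: 271.3997/20 → 13 → N, 149.6107/10 → 14 → O; chars NO.
Square: 11.3997/2 → 5, 9.6107/1 → 9; chars 59.
Subsquare: 1.3997/0.0833333 → 16 → q, 0.6107/0.0416667 → 14 → o; chars qo.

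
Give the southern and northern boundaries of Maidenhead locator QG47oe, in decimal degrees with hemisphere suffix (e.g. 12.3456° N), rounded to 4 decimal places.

22.8333° S, 22.7917° S

Field Q=16, G=6: +16·20° lon, +6·10° lat → SW at lon 140°, lat -30°.
Square 4, 7: +4·2° lon, +7·1° lat → SW at lon 148°, lat -23°.
Subsquare o=14, e=4: +14·0.0833333° lon, +4·0.0416667° lat → SW at lon 149.167°, lat -22.8333°.
Cell spans 0.0833333° lon × 0.0416667° lat.
south 22.8333° S, north 22.7917° S.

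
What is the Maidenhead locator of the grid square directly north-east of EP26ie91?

EP26je02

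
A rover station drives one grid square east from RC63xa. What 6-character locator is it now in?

RC73aa

Longitude subsquare x = 23; +1 → 24, wraps to 0 = a, carry into square.
Longitude square 6; +1 → 7.
The latitude characters are unchanged.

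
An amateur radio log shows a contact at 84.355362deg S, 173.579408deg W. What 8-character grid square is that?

Offset from 180°W / 90°S: lon 6.42059°, lat 5.64464°.
Field: 6.42059/20 → 0 → A, 5.64464/10 → 0 → A; chars AA.
Square: 6.42059/2 → 3, 5.64464/1 → 5; chars 35.
Subsquare: 0.42059/0.0833333 → 5 → f, 0.64464/0.0416667 → 15 → p; chars fp.
Extended square: 0.00393/0.00833333 → 0, 0.01964/0.00416667 → 4; chars 04.

AA35fp04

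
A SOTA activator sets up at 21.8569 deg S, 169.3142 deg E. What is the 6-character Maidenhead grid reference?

RG48pd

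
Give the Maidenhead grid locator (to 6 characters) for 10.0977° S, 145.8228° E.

Shift to the Maidenhead origin (180°W, 90°S): lon 325.8228, lat 79.9023.
Field: lon ⌊325.8228/20⌋ = 16 → Q; lat ⌊79.9023/10⌋ = 7 → H.
Square: lon ⌊5.8228/2⌋ = 2; lat ⌊9.9023/1⌋ = 9.
Subsquare: lon ⌊1.8228/0.0833333⌋ = 21 → v; lat ⌊0.9023/0.0416667⌋ = 21 → v.

QH29vv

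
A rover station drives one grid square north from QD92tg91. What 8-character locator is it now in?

QD92tg92

Latitude extended square 1; +1 → 2.
The longitude characters are unchanged.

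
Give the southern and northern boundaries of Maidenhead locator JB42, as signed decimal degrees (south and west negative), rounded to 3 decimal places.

-78.000, -77.000

Field J=9, B=1: +9·20° lon, +1·10° lat → SW at lon 0°, lat -80°.
Square 4, 2: +4·2° lon, +2·1° lat → SW at lon 8°, lat -78°.
Cell spans 2° lon × 1° lat.
south -78.000, north -77.000.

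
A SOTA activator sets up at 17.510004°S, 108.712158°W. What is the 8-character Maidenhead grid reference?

DH52pl47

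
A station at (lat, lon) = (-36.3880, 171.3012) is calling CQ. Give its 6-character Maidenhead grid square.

RF53po

Offset from 180°W / 90°S: lon 351.3012°, lat 53.6120°.
Field: 351.3012/20 → 17 → R, 53.6120/10 → 5 → F; chars RF.
Square: 11.3012/2 → 5, 3.6120/1 → 3; chars 53.
Subsquare: 1.3012/0.0833333 → 15 → p, 0.6120/0.0416667 → 14 → o; chars po.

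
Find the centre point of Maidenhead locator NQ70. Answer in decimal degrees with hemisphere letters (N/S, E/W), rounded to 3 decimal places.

70.500° N, 95.000° E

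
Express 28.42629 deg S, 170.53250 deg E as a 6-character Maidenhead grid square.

RG51gn

Shift to the Maidenhead origin (180°W, 90°S): lon 350.5325, lat 61.5737.
Field: 350.5325/20 → 17 → R, 61.5737/10 → 6 → G; chars RG.
Square: 10.5325/2 → 5, 1.5737/1 → 1; chars 51.
Subsquare: 0.5325/0.0833333 → 6 → g, 0.5737/0.0416667 → 13 → n; chars gn.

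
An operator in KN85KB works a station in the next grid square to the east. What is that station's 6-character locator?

KN85lb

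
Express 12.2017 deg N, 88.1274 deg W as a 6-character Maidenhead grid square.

EK52we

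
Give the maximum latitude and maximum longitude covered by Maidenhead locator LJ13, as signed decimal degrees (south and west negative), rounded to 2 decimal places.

Field L=11, J=9: +11·20° lon, +9·10° lat → SW at lon 40°, lat 0°.
Square 1, 3: +1·2° lon, +3·1° lat → SW at lon 42°, lat 3°.
Cell spans 2° lon × 1° lat. NE corner is SW corner plus one full cell.
latitude 4.00, longitude 44.00.

4.00, 44.00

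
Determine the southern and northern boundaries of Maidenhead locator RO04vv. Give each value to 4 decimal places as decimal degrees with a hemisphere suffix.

Field R=17, O=14: +17·20° lon, +14·10° lat → SW at lon 160°, lat 50°.
Square 0, 4: +0·2° lon, +4·1° lat → SW at lon 160°, lat 54°.
Subsquare v=21, v=21: +21·0.0833333° lon, +21·0.0416667° lat → SW at lon 161.75°, lat 54.875°.
Cell spans 0.0833333° lon × 0.0416667° lat.
south 54.8750° N, north 54.9167° N.

54.8750° N, 54.9167° N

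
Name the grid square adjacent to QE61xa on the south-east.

QE70ax

Longitude subsquare x = 23; +1 → 24, wraps to 0 = a, carry into square.
Longitude square 6; +1 → 7.
Latitude subsquare a = 0; −1 → -1, wraps to 23 = x, carry into square.
Latitude square 1; −1 → 0.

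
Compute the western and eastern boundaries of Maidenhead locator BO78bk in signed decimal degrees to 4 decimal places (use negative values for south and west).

-145.9167, -145.8333

Field B=1, O=14: +1·20° lon, +14·10° lat → SW at lon -160°, lat 50°.
Square 7, 8: +7·2° lon, +8·1° lat → SW at lon -146°, lat 58°.
Subsquare b=1, k=10: +1·0.0833333° lon, +10·0.0416667° lat → SW at lon -145.917°, lat 58.4167°.
Cell spans 0.0833333° lon × 0.0416667° lat.
west -145.9167, east -145.8333.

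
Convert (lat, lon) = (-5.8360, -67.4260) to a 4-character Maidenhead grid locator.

FI64

Shift to the Maidenhead origin (180°W, 90°S): lon 112.57, lat 84.16.
Field: lon ⌊112.57/20⌋ = 5 → F; lat ⌊84.16/10⌋ = 8 → I.
Square: lon ⌊12.57/2⌋ = 6; lat ⌊4.16/1⌋ = 4.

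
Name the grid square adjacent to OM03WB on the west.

OM03vb

Longitude subsquare w = 22; −1 → 21 = v.
The latitude characters are unchanged.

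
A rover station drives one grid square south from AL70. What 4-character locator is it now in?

AK79

Latitude square 0; −1 → -1, wraps to 9, carry into field.
Latitude field L = 11; −1 → 10 = K.
The longitude characters are unchanged.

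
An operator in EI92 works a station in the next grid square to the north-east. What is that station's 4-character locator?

FI03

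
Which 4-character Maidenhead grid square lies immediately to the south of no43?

Latitude square 3; −1 → 2.
The longitude characters are unchanged.

NO42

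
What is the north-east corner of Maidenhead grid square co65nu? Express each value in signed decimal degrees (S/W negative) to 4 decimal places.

Field C=2, O=14: +2·20° lon, +14·10° lat → SW at lon -140°, lat 50°.
Square 6, 5: +6·2° lon, +5·1° lat → SW at lon -128°, lat 55°.
Subsquare n=13, u=20: +13·0.0833333° lon, +20·0.0416667° lat → SW at lon -126.917°, lat 55.8333°.
Cell spans 0.0833333° lon × 0.0416667° lat. NE corner is SW corner plus one full cell.
latitude 55.8750, longitude -126.8333.

55.8750, -126.8333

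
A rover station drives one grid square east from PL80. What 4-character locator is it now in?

PL90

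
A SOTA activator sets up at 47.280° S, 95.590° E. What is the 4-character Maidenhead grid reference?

NE72

Add 180° to longitude and 90° to latitude: 275.59, 42.72.
Field: 275.59/20 → 13 → N, 42.72/10 → 4 → E; chars NE.
Square: 15.59/2 → 7, 2.72/1 → 2; chars 72.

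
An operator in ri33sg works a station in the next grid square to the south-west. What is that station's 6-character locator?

Longitude subsquare s = 18; −1 → 17 = r.
Latitude subsquare g = 6; −1 → 5 = f.

RI33rf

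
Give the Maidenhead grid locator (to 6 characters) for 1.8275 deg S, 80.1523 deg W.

Offset from 180°W / 90°S: lon 99.8477°, lat 88.1725°.
Field: 99.8477/20 → 4 → E, 88.1725/10 → 8 → I; chars EI.
Square: 19.8477/2 → 9, 8.1725/1 → 8; chars 98.
Subsquare: 1.8477/0.0833333 → 22 → w, 0.1725/0.0416667 → 4 → e; chars we.

EI98we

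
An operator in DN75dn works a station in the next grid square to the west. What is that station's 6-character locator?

DN75cn

Longitude subsquare d = 3; −1 → 2 = c.
The latitude characters are unchanged.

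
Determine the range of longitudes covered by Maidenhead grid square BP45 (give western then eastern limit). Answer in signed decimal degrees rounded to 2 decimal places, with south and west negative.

Field B=1, P=15: +1·20° lon, +15·10° lat → SW at lon -160°, lat 60°.
Square 4, 5: +4·2° lon, +5·1° lat → SW at lon -152°, lat 65°.
Cell spans 2° lon × 1° lat.
west -152.00, east -150.00.

-152.00, -150.00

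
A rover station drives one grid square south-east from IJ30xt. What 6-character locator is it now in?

Longitude subsquare x = 23; +1 → 24, wraps to 0 = a, carry into square.
Longitude square 3; +1 → 4.
Latitude subsquare t = 19; −1 → 18 = s.

IJ40as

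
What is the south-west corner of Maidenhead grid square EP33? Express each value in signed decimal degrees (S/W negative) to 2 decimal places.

63.00, -94.00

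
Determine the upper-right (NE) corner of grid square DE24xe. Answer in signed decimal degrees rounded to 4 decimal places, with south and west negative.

-45.7917, -114.0000

Field D=3, E=4: +3·20° lon, +4·10° lat → SW at lon -120°, lat -50°.
Square 2, 4: +2·2° lon, +4·1° lat → SW at lon -116°, lat -46°.
Subsquare x=23, e=4: +23·0.0833333° lon, +4·0.0416667° lat → SW at lon -114.083°, lat -45.8333°.
Cell spans 0.0833333° lon × 0.0416667° lat. NE corner is SW corner plus one full cell.
latitude -45.7917, longitude -114.0000.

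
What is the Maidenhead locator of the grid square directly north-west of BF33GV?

BF33fw

Longitude subsquare g = 6; −1 → 5 = f.
Latitude subsquare v = 21; +1 → 22 = w.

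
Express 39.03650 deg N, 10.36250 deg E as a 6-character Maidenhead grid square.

Add 180° to longitude and 90° to latitude: 190.3625, 129.0365.
Field: 190.3625/20 → 9 → J, 129.0365/10 → 12 → M; chars JM.
Square: 10.3625/2 → 5, 9.0365/1 → 9; chars 59.
Subsquare: 0.3625/0.0833333 → 4 → e, 0.0365/0.0416667 → 0 → a; chars ea.

JM59ea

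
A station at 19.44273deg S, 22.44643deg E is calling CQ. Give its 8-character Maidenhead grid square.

KH10fn33

Offset from 180°W / 90°S: lon 202.44643°, lat 70.55727°.
Field: lon ⌊202.44643/20⌋ = 10 → K; lat ⌊70.55727/10⌋ = 7 → H.
Square: lon ⌊2.44643/2⌋ = 1; lat ⌊0.55727/1⌋ = 0.
Subsquare: lon ⌊0.44643/0.0833333⌋ = 5 → f; lat ⌊0.55727/0.0416667⌋ = 13 → n.
Extended square: lon ⌊0.02976/0.00833333⌋ = 3; lat ⌊0.01560/0.00416667⌋ = 3.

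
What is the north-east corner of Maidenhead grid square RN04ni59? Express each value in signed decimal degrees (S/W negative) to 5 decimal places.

44.37500, 161.13333

Field R=17, N=13: +17·20° lon, +13·10° lat → SW at lon 160°, lat 40°.
Square 0, 4: +0·2° lon, +4·1° lat → SW at lon 160°, lat 44°.
Subsquare n=13, i=8: +13·0.0833333° lon, +8·0.0416667° lat → SW at lon 161.083°, lat 44.3333°.
Extended square 5, 9: +5·0.00833333° lon, +9·0.00416667° lat → SW at lon 161.125°, lat 44.3708°.
Cell spans 0.00833333° lon × 0.00416667° lat. NE corner is SW corner plus one full cell.
latitude 44.37500, longitude 161.13333.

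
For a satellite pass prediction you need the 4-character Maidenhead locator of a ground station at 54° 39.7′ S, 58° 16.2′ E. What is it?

Add 180° to longitude and 90° to latitude: 238.27, 35.34.
Field: 238.27/20 → 11 → L, 35.34/10 → 3 → D; chars LD.
Square: 18.27/2 → 9, 5.34/1 → 5; chars 95.

LD95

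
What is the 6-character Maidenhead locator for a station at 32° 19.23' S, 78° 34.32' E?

MF97gq

Add 180° to longitude and 90° to latitude: 258.5720, 57.6795.
Field: 258.5720/20 → 12 → M, 57.6795/10 → 5 → F; chars MF.
Square: 18.5720/2 → 9, 7.6795/1 → 7; chars 97.
Subsquare: 0.5720/0.0833333 → 6 → g, 0.6795/0.0416667 → 16 → q; chars gq.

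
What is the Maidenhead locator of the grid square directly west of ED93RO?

ED93qo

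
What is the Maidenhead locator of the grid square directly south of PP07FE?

PP07fd

Latitude subsquare e = 4; −1 → 3 = d.
The longitude characters are unchanged.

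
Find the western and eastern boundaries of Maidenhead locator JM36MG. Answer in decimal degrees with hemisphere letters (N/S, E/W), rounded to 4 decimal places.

Field J=9, M=12: +9·20° lon, +12·10° lat → SW at lon 0°, lat 30°.
Square 3, 6: +3·2° lon, +6·1° lat → SW at lon 6°, lat 36°.
Subsquare m=12, g=6: +12·0.0833333° lon, +6·0.0416667° lat → SW at lon 7°, lat 36.25°.
Cell spans 0.0833333° lon × 0.0416667° lat.
west 7.0000° E, east 7.0833° E.

7.0000° E, 7.0833° E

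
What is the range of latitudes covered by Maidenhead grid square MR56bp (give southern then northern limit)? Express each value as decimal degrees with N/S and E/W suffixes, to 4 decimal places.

86.6250° N, 86.6667° N

Field M=12, R=17: +12·20° lon, +17·10° lat → SW at lon 60°, lat 80°.
Square 5, 6: +5·2° lon, +6·1° lat → SW at lon 70°, lat 86°.
Subsquare b=1, p=15: +1·0.0833333° lon, +15·0.0416667° lat → SW at lon 70.0833°, lat 86.625°.
Cell spans 0.0833333° lon × 0.0416667° lat.
south 86.6250° N, north 86.6667° N.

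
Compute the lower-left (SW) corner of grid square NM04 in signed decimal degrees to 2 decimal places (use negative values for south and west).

34.00, 80.00

Field N=13, M=12: +13·20° lon, +12·10° lat → SW at lon 80°, lat 30°.
Square 0, 4: +0·2° lon, +4·1° lat → SW at lon 80°, lat 34°.
latitude 34.00, longitude 80.00.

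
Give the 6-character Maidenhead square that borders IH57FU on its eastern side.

IH57gu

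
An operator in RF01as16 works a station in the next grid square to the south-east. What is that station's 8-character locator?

Longitude extended square 1; +1 → 2.
Latitude extended square 6; −1 → 5.

RF01as25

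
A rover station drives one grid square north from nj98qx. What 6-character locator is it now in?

NJ99qa

Latitude subsquare x = 23; +1 → 24, wraps to 0 = a, carry into square.
Latitude square 8; +1 → 9.
The longitude characters are unchanged.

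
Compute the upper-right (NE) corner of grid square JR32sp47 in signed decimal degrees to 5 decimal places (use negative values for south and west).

Field J=9, R=17: +9·20° lon, +17·10° lat → SW at lon 0°, lat 80°.
Square 3, 2: +3·2° lon, +2·1° lat → SW at lon 6°, lat 82°.
Subsquare s=18, p=15: +18·0.0833333° lon, +15·0.0416667° lat → SW at lon 7.5°, lat 82.625°.
Extended square 4, 7: +4·0.00833333° lon, +7·0.00416667° lat → SW at lon 7.53333°, lat 82.6542°.
Cell spans 0.00833333° lon × 0.00416667° lat. NE corner is SW corner plus one full cell.
latitude 82.65833, longitude 7.54167.

82.65833, 7.54167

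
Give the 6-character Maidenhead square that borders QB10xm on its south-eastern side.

Longitude subsquare x = 23; +1 → 24, wraps to 0 = a, carry into square.
Longitude square 1; +1 → 2.
Latitude subsquare m = 12; −1 → 11 = l.

QB20al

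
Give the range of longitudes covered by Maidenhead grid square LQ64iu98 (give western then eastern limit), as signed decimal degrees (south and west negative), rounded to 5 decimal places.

Field L=11, Q=16: +11·20° lon, +16·10° lat → SW at lon 40°, lat 70°.
Square 6, 4: +6·2° lon, +4·1° lat → SW at lon 52°, lat 74°.
Subsquare i=8, u=20: +8·0.0833333° lon, +20·0.0416667° lat → SW at lon 52.6667°, lat 74.8333°.
Extended square 9, 8: +9·0.00833333° lon, +8·0.00416667° lat → SW at lon 52.7417°, lat 74.8667°.
Cell spans 0.00833333° lon × 0.00416667° lat.
west 52.74167, east 52.75000.

52.74167, 52.75000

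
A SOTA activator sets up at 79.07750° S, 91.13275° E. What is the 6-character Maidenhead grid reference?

Shift to the Maidenhead origin (180°W, 90°S): lon 271.1327, lat 10.9225.
Field (20°×10°, letters A–R): 271.1327/20 → 13 → N, 10.9225/10 → 1 → B; chars NB.
Square (2°×1°, digits 0–9): 11.1327/2 → 5, 0.9225/1 → 0; chars 50.
Subsquare (5′×2.5′, letters a–x): 1.1327/0.0833333 → 13 → n, 0.9225/0.0416667 → 22 → w; chars nw.

NB50nw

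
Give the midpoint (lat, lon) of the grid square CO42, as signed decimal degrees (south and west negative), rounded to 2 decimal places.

Field C=2, O=14: +2·20° lon, +14·10° lat → SW at lon -140°, lat 50°.
Square 4, 2: +4·2° lon, +2·1° lat → SW at lon -132°, lat 52°.
Cell spans 2° lon × 1° lat. Centre is SW corner plus half of each.
latitude 52.50, longitude -131.00.

52.50, -131.00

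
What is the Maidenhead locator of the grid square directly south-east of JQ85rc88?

Longitude extended square 8; +1 → 9.
Latitude extended square 8; −1 → 7.

JQ85rc97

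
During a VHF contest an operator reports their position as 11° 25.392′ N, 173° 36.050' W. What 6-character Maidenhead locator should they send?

AK31ek

Shift to the Maidenhead origin (180°W, 90°S): lon 6.3992, lat 101.4232.
Field: 6.3992/20 → 0 → A, 101.4232/10 → 10 → K; chars AK.
Square: 6.3992/2 → 3, 1.4232/1 → 1; chars 31.
Subsquare: 0.3992/0.0833333 → 4 → e, 0.4232/0.0416667 → 10 → k; chars ek.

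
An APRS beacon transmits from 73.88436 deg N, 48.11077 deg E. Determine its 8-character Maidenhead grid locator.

Shift to the Maidenhead origin (180°W, 90°S): lon 228.11077, lat 163.88436.
Field (20°×10°, letters A–R): lon ⌊228.11077/20⌋ = 11 → L; lat ⌊163.88436/10⌋ = 16 → Q.
Square (2°×1°, digits 0–9): lon ⌊8.11077/2⌋ = 4; lat ⌊3.88436/1⌋ = 3.
Subsquare (5′×2.5′, letters a–x): lon ⌊0.11077/0.0833333⌋ = 1 → b; lat ⌊0.88436/0.0416667⌋ = 21 → v.
Extended square (30″×15″, digits 0–9): lon ⌊0.02744/0.00833333⌋ = 3; lat ⌊0.00936/0.00416667⌋ = 2.

LQ43bv32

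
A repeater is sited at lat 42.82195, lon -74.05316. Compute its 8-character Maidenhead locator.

Offset from 180°W / 90°S: lon 105.94684°, lat 132.82195°.
Field: lon ⌊105.94684/20⌋ = 5 → F; lat ⌊132.82195/10⌋ = 13 → N.
Square: lon ⌊5.94684/2⌋ = 2; lat ⌊2.82195/1⌋ = 2.
Subsquare: lon ⌊1.94684/0.0833333⌋ = 23 → x; lat ⌊0.82195/0.0416667⌋ = 19 → t.
Extended square: lon ⌊0.03017/0.00833333⌋ = 3; lat ⌊0.03028/0.00416667⌋ = 7.

FN22xt37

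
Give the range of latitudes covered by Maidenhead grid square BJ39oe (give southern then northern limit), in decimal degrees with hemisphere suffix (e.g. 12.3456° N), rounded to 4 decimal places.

9.1667° N, 9.2083° N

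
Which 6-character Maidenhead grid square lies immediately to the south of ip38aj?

IP38ai

Latitude subsquare j = 9; −1 → 8 = i.
The longitude characters are unchanged.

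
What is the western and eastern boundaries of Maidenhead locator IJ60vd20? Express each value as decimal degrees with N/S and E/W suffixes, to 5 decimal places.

6.23333° W, 6.22500° W

Field I=8, J=9: +8·20° lon, +9·10° lat → SW at lon -20°, lat 0°.
Square 6, 0: +6·2° lon, +0·1° lat → SW at lon -8°, lat 0°.
Subsquare v=21, d=3: +21·0.0833333° lon, +3·0.0416667° lat → SW at lon -6.25°, lat 0.125°.
Extended square 2, 0: +2·0.00833333° lon, +0·0.00416667° lat → SW at lon -6.23333°, lat 0.125°.
Cell spans 0.00833333° lon × 0.00416667° lat.
west 6.23333° W, east 6.22500° W.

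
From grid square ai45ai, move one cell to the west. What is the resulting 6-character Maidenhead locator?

AI35xi

Longitude subsquare a = 0; −1 → -1, wraps to 23 = x, carry into square.
Longitude square 4; −1 → 3.
The latitude characters are unchanged.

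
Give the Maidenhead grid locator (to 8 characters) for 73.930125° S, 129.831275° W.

Shift to the Maidenhead origin (180°W, 90°S): lon 50.16872, lat 16.06987.
Field (20°×10°, letters A–R): 50.16872/20 → 2 → C, 16.06987/10 → 1 → B; chars CB.
Square (2°×1°, digits 0–9): 10.16872/2 → 5, 6.06987/1 → 6; chars 56.
Subsquare (5′×2.5′, letters a–x): 0.16872/0.0833333 → 2 → c, 0.06987/0.0416667 → 1 → b; chars cb.
Extended square (30″×15″, digits 0–9): 0.00206/0.00833333 → 0, 0.02821/0.00416667 → 6; chars 06.

CB56cb06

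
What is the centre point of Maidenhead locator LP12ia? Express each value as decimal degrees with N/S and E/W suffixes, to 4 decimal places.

62.0208° N, 42.7083° E

Field L=11, P=15: +11·20° lon, +15·10° lat → SW at lon 40°, lat 60°.
Square 1, 2: +1·2° lon, +2·1° lat → SW at lon 42°, lat 62°.
Subsquare i=8, a=0: +8·0.0833333° lon, +0·0.0416667° lat → SW at lon 42.6667°, lat 62°.
Cell spans 0.0833333° lon × 0.0416667° lat. Centre is SW corner plus half of each.
latitude 62.0208° N, longitude 42.7083° E.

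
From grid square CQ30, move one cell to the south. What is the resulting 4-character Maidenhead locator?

CP39

Latitude square 0; −1 → -1, wraps to 9, carry into field.
Latitude field Q = 16; −1 → 15 = P.
The longitude characters are unchanged.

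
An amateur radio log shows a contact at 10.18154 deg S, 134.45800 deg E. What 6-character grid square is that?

PH79ft

Shift to the Maidenhead origin (180°W, 90°S): lon 314.4580, lat 79.8185.
Field: lon ⌊314.4580/20⌋ = 15 → P; lat ⌊79.8185/10⌋ = 7 → H.
Square: lon ⌊14.4580/2⌋ = 7; lat ⌊9.8185/1⌋ = 9.
Subsquare: lon ⌊0.4580/0.0833333⌋ = 5 → f; lat ⌊0.8185/0.0416667⌋ = 19 → t.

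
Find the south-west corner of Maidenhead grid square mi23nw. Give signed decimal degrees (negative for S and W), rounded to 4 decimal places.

Field M=12, I=8: +12·20° lon, +8·10° lat → SW at lon 60°, lat -10°.
Square 2, 3: +2·2° lon, +3·1° lat → SW at lon 64°, lat -7°.
Subsquare n=13, w=22: +13·0.0833333° lon, +22·0.0416667° lat → SW at lon 65.0833°, lat -6.08333°.
latitude -6.0833, longitude 65.0833.

-6.0833, 65.0833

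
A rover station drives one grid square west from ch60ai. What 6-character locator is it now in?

Longitude subsquare a = 0; −1 → -1, wraps to 23 = x, carry into square.
Longitude square 6; −1 → 5.
The latitude characters are unchanged.

CH50xi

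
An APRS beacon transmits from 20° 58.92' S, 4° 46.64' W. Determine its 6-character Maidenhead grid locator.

Shift to the Maidenhead origin (180°W, 90°S): lon 175.2227, lat 69.0180.
Field (20°×10°, letters A–R): lon ⌊175.2227/20⌋ = 8 → I; lat ⌊69.0180/10⌋ = 6 → G.
Square (2°×1°, digits 0–9): lon ⌊15.2227/2⌋ = 7; lat ⌊9.0180/1⌋ = 9.
Subsquare (5′×2.5′, letters a–x): lon ⌊1.2227/0.0833333⌋ = 14 → o; lat ⌊0.0180/0.0416667⌋ = 0 → a.

IG79oa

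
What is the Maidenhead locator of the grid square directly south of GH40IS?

GH40ir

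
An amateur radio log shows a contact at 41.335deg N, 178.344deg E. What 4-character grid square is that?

RN91

Add 180° to longitude and 90° to latitude: 358.34, 131.34.
Field: lon ⌊358.34/20⌋ = 17 → R; lat ⌊131.34/10⌋ = 13 → N.
Square: lon ⌊18.34/2⌋ = 9; lat ⌊1.34/1⌋ = 1.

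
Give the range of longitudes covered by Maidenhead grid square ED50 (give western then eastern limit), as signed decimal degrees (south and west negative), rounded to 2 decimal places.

-90.00, -88.00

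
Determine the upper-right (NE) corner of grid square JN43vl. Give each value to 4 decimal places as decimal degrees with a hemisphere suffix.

Field J=9, N=13: +9·20° lon, +13·10° lat → SW at lon 0°, lat 40°.
Square 4, 3: +4·2° lon, +3·1° lat → SW at lon 8°, lat 43°.
Subsquare v=21, l=11: +21·0.0833333° lon, +11·0.0416667° lat → SW at lon 9.75°, lat 43.4583°.
Cell spans 0.0833333° lon × 0.0416667° lat. NE corner is SW corner plus one full cell.
latitude 43.5000° N, longitude 9.8333° E.

43.5000° N, 9.8333° E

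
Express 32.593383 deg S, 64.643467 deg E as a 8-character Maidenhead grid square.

Shift to the Maidenhead origin (180°W, 90°S): lon 244.64347, lat 57.40662.
Field: lon ⌊244.64347/20⌋ = 12 → M; lat ⌊57.40662/10⌋ = 5 → F.
Square: lon ⌊4.64347/2⌋ = 2; lat ⌊7.40662/1⌋ = 7.
Subsquare: lon ⌊0.64347/0.0833333⌋ = 7 → h; lat ⌊0.40662/0.0416667⌋ = 9 → j.
Extended square: lon ⌊0.06013/0.00833333⌋ = 7; lat ⌊0.03162/0.00416667⌋ = 7.

MF27hj77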